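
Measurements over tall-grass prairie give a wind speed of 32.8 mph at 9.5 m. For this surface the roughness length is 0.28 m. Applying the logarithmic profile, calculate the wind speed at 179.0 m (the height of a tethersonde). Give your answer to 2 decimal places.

Log law: V(z) ∝ ln(z/z₀), so V₂/V₁ = ln(z₂/z₀) / ln(z₁/z₀).
ln(179.0/0.28) = 6.4604, ln(9.5/0.28) = 3.5243
V₂ = 32.8 × 6.4604/3.5243 = 32.8 × 1.8331 = 60.1260 mph

60.13 mph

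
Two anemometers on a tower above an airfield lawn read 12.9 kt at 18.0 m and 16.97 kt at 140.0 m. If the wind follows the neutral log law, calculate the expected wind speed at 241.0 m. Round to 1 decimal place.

18.0 kt

Log law: V ∝ ln(z/z₀). From the pair, with r = V₁/V₂ = 0.76016,
ln z₀ = (ln z₁ − r·ln z₂)/(1 − r) = (2.8904 − 0.76016×4.9416)/0.23984 = -3.6112 → z₀ = 0.02702 m
V₃ = V₁ · ln(z₃/z₀)/ln(z₁/z₀) = 12.9 × 9.0960/6.5016 = 18.0477 kt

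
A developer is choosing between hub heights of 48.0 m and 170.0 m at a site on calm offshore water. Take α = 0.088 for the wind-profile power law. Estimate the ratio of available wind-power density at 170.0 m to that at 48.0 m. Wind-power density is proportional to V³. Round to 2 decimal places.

1.40

Speed ratio: V_B/V_A = (z_B/z_A)^α = (170.0/48.0)^0.088 = (3.5417)^0.088 = 1.11771
Power-density ratio: P_B/P_A = (V_B/V_A)³ = (1.11771)³ = 1.39634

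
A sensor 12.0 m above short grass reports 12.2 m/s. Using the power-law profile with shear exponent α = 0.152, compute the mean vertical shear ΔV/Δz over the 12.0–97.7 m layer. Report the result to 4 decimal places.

Power law: V₂ = V₁ · (z₂/z₁)^α = 12.2 × (8.1417)^0.152 = 16.7799 m/s
ΔV/Δz = (16.7799 − 12.2)/(97.7 − 12.0) = 4.5799/85.7000 = 0.05344 m/s/m

0.0534 m/s/m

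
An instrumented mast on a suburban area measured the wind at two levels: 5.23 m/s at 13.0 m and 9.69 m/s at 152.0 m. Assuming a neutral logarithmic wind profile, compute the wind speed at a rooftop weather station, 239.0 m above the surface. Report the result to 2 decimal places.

10.51 m/s

Log law: V ∝ ln(z/z₀). From the pair, with r = V₁/V₂ = 0.53973,
ln z₀ = (ln z₁ − r·ln z₂)/(1 − r) = (2.5649 − 0.53973×5.0239)/0.46027 = -0.3185 → z₀ = 0.7272 m
V₃ = V₁ · ln(z₃/z₀)/ln(z₁/z₀) = 5.23 × 5.7950/2.8835 = 10.5109 m/s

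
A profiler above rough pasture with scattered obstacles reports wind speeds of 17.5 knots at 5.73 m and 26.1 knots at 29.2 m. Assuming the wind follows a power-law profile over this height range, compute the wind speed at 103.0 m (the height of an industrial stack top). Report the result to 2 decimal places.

35.57 knots

First find α: α = ln(V₂/V₁)/ln(z₂/z₁) = ln(26.1/17.5)/ln(29.2/5.73) = 0.39973/1.62845 = 0.2455
Extrapolate from 29.2 m to 103.0 m: V₃ = 26.1 × (103.0/29.2)^0.2455 = 26.1 × 1.3626 = 35.5651 knots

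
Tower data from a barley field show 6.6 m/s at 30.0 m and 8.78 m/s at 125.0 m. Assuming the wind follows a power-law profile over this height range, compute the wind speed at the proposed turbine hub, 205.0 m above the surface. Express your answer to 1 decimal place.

9.7 m/s

First find α: α = ln(V₂/V₁)/ln(z₂/z₁) = ln(8.78/6.6)/ln(125.0/30.0) = 0.28541/1.42712 = 0.2000
Extrapolate from 125.0 m to 205.0 m: V₃ = 8.78 × (205.0/125.0)^0.2000 = 8.78 × 1.1040 = 9.6931 m/s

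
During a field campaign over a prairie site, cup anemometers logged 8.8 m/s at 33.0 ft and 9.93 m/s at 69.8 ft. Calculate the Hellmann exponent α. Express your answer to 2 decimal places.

α ≈ 0.16

Power law: V₂/V₁ = (z₂/z₁)^α ⇒ α = ln(V₂/V₁) / ln(z₂/z₁)
α = ln(9.93/8.8) / ln(69.8/33.0) = ln(1.1284) / ln(2.1152)
  = 0.12081 / 0.74913 = 0.16127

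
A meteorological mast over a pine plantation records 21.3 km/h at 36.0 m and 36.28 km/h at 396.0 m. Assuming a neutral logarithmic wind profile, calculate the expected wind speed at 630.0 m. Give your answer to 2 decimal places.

39.18 km/h

Log law: V ∝ ln(z/z₀). From the pair, with r = V₁/V₂ = 0.58710,
ln z₀ = (ln z₁ − r·ln z₂)/(1 − r) = (3.5835 − 0.58710×5.9814)/0.41290 = 0.1740 → z₀ = 1.190 m
V₃ = V₁ · ln(z₃/z₀)/ln(z₁/z₀) = 21.3 × 6.2718/3.4096 = 39.1806 km/h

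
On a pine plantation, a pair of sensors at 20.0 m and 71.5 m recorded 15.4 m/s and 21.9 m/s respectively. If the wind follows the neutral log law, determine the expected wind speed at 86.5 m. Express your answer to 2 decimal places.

22.87 m/s

Log law: V ∝ ln(z/z₀). From the pair, with r = V₁/V₂ = 0.70320,
ln z₀ = (ln z₁ − r·ln z₂)/(1 − r) = (2.9957 − 0.70320×4.2697)/0.29680 = -0.0226 → z₀ = 0.9777 m
V₃ = V₁ · ln(z₃/z₀)/ln(z₁/z₀) = 15.4 × 4.4827/3.0183 = 22.8717 m/s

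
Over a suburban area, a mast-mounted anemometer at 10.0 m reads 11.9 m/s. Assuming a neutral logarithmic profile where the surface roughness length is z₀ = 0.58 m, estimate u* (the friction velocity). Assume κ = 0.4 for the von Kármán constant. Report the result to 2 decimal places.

Log law: V(z) = (u*/κ) · ln(z/z₀) ⇒ u* = κ · V / ln(z/z₀)
u* = 0.4 × 11.9 / ln(10.0/0.58) = 0.4 × 11.9 / 2.8473
   = 4.7600 / 2.8473 = 1.6718 m/s

u* ≈ 1.67 m/s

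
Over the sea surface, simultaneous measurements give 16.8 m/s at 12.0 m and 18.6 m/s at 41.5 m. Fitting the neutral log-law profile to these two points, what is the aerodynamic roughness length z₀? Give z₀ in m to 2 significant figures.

Log law: V(z) ∝ ln(z/z₀). With r = V₁/V₂ = 16.8/18.6 = 0.90323,
r · ln(z₂/z₀) = ln(z₁/z₀) ⇒ ln z₀ = (ln z₁ − r·ln z₂)/(1 − r)
ln z₀ = (2.48491 − 0.90323×3.72569) / 0.09677 = -9.0958
z₀ = exp(-9.0958) = 0.0001121 m

z₀ ≈ 0.00011 m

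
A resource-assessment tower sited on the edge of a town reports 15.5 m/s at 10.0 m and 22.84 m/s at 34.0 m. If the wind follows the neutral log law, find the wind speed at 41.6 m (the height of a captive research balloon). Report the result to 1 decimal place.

Log law: V ∝ ln(z/z₀). From the pair, with r = V₁/V₂ = 0.67863,
ln z₀ = (ln z₁ − r·ln z₂)/(1 − r) = (2.3026 − 0.67863×3.5264)/0.32137 = -0.2817 → z₀ = 0.7545 m
V₃ = V₁ · ln(z₃/z₀)/ln(z₁/z₀) = 15.5 × 4.0098/2.5843 = 24.0500 m/s

24.1 m/s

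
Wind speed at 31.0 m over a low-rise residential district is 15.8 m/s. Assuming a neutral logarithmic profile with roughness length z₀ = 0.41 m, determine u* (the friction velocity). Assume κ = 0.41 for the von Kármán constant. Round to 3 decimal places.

u* ≈ 1.498 m/s

Log law: V(z) = (u*/κ) · ln(z/z₀) ⇒ u* = κ · V / ln(z/z₀)
u* = 0.41 × 15.8 / ln(31.0/0.41) = 0.41 × 15.8 / 4.3256
   = 6.4780 / 4.3256 = 1.4976 m/s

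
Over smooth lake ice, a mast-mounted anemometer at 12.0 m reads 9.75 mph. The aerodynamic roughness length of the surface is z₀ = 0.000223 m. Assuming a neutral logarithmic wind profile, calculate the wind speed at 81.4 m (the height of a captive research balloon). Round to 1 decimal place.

11.5 mph

Log law: V(z) ∝ ln(z/z₀), so V₂/V₁ = ln(z₂/z₀) / ln(z₁/z₀).
ln(81.4/0.000223) = 12.8077, ln(12.0/0.000223) = 10.8932
V₂ = 9.75 × 12.8077/10.8932 = 9.75 × 1.1757 = 11.4635 mph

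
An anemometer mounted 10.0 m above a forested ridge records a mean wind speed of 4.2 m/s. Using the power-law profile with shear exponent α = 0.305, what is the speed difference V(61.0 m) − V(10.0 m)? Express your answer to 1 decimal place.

Power law: V₂ = V₁ · (z₂/z₁)^α = 4.2 × (6.1000)^0.305 = 7.2908 m/s
ΔV = 7.2908 − 4.2 = 3.0908 m/s

3.1 m/s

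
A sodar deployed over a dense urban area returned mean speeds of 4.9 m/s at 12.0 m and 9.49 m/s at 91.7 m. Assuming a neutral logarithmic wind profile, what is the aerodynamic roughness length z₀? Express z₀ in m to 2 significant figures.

z₀ ≈ 1.4 m

Log law: V(z) ∝ ln(z/z₀). With r = V₁/V₂ = 4.9/9.49 = 0.51633,
r · ln(z₂/z₀) = ln(z₁/z₀) ⇒ ln z₀ = (ln z₁ − r·ln z₂)/(1 − r)
ln z₀ = (2.48491 − 0.51633×4.51852) / 0.48367 = 0.3139
z₀ = exp(0.3139) = 1.369 m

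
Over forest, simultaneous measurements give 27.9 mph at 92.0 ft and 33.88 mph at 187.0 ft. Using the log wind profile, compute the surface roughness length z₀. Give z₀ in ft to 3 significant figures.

z₀ ≈ 3.36 ft

Log law: V(z) ∝ ln(z/z₀). With r = V₁/V₂ = 27.9/33.88 = 0.82349,
r · ln(z₂/z₀) = ln(z₁/z₀) ⇒ ln z₀ = (ln z₁ − r·ln z₂)/(1 − r)
ln z₀ = (4.52179 − 0.82349×5.23111) / 0.17651 = 1.2124
z₀ = exp(1.2124) = 3.362 ft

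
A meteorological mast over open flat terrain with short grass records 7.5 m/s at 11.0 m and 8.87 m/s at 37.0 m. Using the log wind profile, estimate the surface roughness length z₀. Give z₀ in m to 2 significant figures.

Log law: V(z) ∝ ln(z/z₀). With r = V₁/V₂ = 7.5/8.87 = 0.84555,
r · ln(z₂/z₀) = ln(z₁/z₀) ⇒ ln z₀ = (ln z₁ − r·ln z₂)/(1 − r)
ln z₀ = (2.39790 − 0.84555×3.61092) / 0.15445 = -4.2427
z₀ = exp(-4.2427) = 0.01437 m

z₀ ≈ 0.014 m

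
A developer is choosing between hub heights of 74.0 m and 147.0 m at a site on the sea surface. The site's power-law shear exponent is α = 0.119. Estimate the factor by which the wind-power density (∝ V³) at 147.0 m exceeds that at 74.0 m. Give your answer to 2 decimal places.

1.28

Speed ratio: V_B/V_A = (z_B/z_A)^α = (147.0/74.0)^0.119 = (1.9865)^0.119 = 1.08511
Power-density ratio: P_B/P_A = (V_B/V_A)³ = (1.08511)³ = 1.27766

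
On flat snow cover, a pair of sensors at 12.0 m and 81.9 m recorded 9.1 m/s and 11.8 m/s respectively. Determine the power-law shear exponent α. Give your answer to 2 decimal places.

Power law: V₂/V₁ = (z₂/z₁)^α ⇒ α = ln(V₂/V₁) / ln(z₂/z₁)
α = ln(11.8/9.1) / ln(81.9/12.0) = ln(1.2967) / ln(6.8250)
  = 0.25983 / 1.92059 = 0.13528

α ≈ 0.14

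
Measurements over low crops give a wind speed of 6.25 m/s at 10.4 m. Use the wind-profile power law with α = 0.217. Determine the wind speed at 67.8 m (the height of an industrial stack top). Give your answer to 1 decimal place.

9.4 m/s

Power-law profile: V₂ = V₁ · (z₂/z₁)^α
V₂ = 6.25 × (67.8/10.4)^0.217 = 6.25 × (6.5192)^0.217
    = 6.25 × 1.5020 = 9.3877 m/s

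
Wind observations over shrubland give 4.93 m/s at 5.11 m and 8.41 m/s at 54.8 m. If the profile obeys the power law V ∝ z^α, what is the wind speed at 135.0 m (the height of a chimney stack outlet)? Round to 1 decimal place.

10.3 m/s

First find α: α = ln(V₂/V₁)/ln(z₂/z₁) = ln(8.41/4.93)/ln(54.8/5.11) = 0.53408/2.37249 = 0.2251
Extrapolate from 54.8 m to 135.0 m: V₃ = 8.41 × (135.0/54.8)^0.2251 = 8.41 × 1.2250 = 10.3024 m/s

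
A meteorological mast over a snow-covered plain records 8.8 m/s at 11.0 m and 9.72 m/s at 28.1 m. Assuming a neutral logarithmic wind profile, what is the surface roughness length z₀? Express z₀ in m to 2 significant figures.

Log law: V(z) ∝ ln(z/z₀). With r = V₁/V₂ = 8.8/9.72 = 0.90535,
r · ln(z₂/z₀) = ln(z₁/z₀) ⇒ ln z₀ = (ln z₁ − r·ln z₂)/(1 − r)
ln z₀ = (2.39790 − 0.90535×3.33577) / 0.09465 = -6.5731
z₀ = exp(-6.5731) = 0.001397 m

z₀ ≈ 0.0014 m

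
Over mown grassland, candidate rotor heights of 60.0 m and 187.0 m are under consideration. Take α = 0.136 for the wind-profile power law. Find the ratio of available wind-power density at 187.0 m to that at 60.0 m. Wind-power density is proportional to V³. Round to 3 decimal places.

1.590

Speed ratio: V_B/V_A = (z_B/z_A)^α = (187.0/60.0)^0.136 = (3.1167)^0.136 = 1.16719
Power-density ratio: P_B/P_A = (V_B/V_A)³ = (1.16719)³ = 1.59010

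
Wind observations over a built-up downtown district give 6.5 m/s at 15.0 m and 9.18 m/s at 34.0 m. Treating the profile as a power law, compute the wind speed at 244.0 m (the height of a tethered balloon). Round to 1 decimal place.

21.1 m/s

First find α: α = ln(V₂/V₁)/ln(z₂/z₁) = ln(9.18/6.5)/ln(34.0/15.0) = 0.34523/0.81831 = 0.4219
Extrapolate from 34.0 m to 244.0 m: V₃ = 9.18 × (244.0/34.0)^0.4219 = 9.18 × 2.2966 = 21.0829 m/s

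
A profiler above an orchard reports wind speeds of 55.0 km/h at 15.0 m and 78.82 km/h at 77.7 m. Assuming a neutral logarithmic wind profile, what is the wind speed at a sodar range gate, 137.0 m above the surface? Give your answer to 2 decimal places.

Log law: V ∝ ln(z/z₀). From the pair, with r = V₁/V₂ = 0.69779,
ln z₀ = (ln z₁ − r·ln z₂)/(1 − r) = (2.7081 − 0.69779×4.3529)/0.30221 = -1.0898 → z₀ = 0.3363 m
V₃ = V₁ · ln(z₃/z₀)/ln(z₁/z₀) = 55.0 × 6.0098/3.7978 = 87.0331 km/h

87.03 km/h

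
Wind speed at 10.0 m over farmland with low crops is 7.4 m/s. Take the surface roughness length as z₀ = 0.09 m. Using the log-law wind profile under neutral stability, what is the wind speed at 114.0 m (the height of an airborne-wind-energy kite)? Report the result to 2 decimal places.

Log law: V(z) ∝ ln(z/z₀), so V₂/V₁ = ln(z₂/z₀) / ln(z₁/z₀).
ln(114.0/0.09) = 7.1441, ln(10.0/0.09) = 4.7105
V₂ = 7.4 × 7.1441/4.7105 = 7.4 × 1.5166 = 11.2231 m/s

11.22 m/s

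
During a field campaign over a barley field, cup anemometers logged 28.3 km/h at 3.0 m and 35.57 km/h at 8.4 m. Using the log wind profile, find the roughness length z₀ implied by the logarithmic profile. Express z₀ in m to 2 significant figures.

z₀ ≈ 0.055 m

Log law: V(z) ∝ ln(z/z₀). With r = V₁/V₂ = 28.3/35.57 = 0.79561,
r · ln(z₂/z₀) = ln(z₁/z₀) ⇒ ln z₀ = (ln z₁ − r·ln z₂)/(1 − r)
ln z₀ = (1.09861 − 0.79561×2.12823) / 0.20439 = -2.9094
z₀ = exp(-2.9094) = 0.05451 m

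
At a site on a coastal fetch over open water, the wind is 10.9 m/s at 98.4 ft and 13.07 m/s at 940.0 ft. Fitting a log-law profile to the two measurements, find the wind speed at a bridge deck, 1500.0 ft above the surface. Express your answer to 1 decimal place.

13.5 m/s

Log law: V ∝ ln(z/z₀). From the pair, with r = V₁/V₂ = 0.83397,
ln z₀ = (ln z₁ − r·ln z₂)/(1 − r) = (4.5890 − 0.83397×6.8459)/0.16603 = -6.7472 → z₀ = 0.001174 ft
V₃ = V₁ · ln(z₃/z₀)/ln(z₁/z₀) = 10.9 × 14.0604/11.3362 = 13.5194 m/s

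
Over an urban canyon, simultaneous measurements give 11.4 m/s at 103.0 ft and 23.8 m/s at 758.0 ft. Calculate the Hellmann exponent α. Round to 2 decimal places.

α ≈ 0.37

Power law: V₂/V₁ = (z₂/z₁)^α ⇒ α = ln(V₂/V₁) / ln(z₂/z₁)
α = ln(23.8/11.4) / ln(758.0/103.0) = ln(2.0877) / ln(7.3592)
  = 0.73607 / 1.99595 = 0.36878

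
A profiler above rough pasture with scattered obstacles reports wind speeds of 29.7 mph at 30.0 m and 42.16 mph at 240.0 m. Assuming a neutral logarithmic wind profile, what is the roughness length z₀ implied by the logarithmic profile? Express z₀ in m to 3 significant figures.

z₀ ≈ 0.211 m

Log law: V(z) ∝ ln(z/z₀). With r = V₁/V₂ = 29.7/42.16 = 0.70446,
r · ln(z₂/z₀) = ln(z₁/z₀) ⇒ ln z₀ = (ln z₁ − r·ln z₂)/(1 − r)
ln z₀ = (3.40120 − 0.70446×5.48064) / 0.29554 = -1.5554
z₀ = exp(-1.5554) = 0.2111 m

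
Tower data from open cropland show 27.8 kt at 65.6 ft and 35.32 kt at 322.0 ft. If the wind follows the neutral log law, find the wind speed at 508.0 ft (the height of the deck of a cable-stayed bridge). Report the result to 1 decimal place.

37.5 kt

Log law: V ∝ ln(z/z₀). From the pair, with r = V₁/V₂ = 0.78709,
ln z₀ = (ln z₁ − r·ln z₂)/(1 − r) = (4.1836 − 0.78709×5.7746)/0.21291 = -1.6980 → z₀ = 0.1831 ft
V₃ = V₁ · ln(z₃/z₀)/ln(z₁/z₀) = 27.8 × 7.9284/5.8815 = 37.4750 kt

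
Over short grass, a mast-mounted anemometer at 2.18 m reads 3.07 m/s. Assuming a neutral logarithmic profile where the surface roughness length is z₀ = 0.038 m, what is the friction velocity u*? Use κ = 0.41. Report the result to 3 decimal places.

u* ≈ 0.311 m/s

Log law: V(z) = (u*/κ) · ln(z/z₀) ⇒ u* = κ · V / ln(z/z₀)
u* = 0.41 × 3.07 / ln(2.18/0.038) = 0.41 × 3.07 / 4.0495
   = 1.2587 / 4.0495 = 0.3108 m/s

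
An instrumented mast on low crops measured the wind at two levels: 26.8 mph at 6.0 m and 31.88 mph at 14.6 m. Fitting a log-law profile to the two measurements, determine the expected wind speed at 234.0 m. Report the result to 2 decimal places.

47.73 mph

Log law: V ∝ ln(z/z₀). From the pair, with r = V₁/V₂ = 0.84065,
ln z₀ = (ln z₁ − r·ln z₂)/(1 − r) = (1.7918 − 0.84065×2.6810)/0.15935 = -2.8996 → z₀ = 0.05504 m
V₃ = V₁ · ln(z₃/z₀)/ln(z₁/z₀) = 26.8 × 8.3549/4.6914 = 47.7285 mph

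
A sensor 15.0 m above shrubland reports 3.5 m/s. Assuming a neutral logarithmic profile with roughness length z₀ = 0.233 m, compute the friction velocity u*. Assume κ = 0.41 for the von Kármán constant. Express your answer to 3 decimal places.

u* ≈ 0.345 m/s

Log law: V(z) = (u*/κ) · ln(z/z₀) ⇒ u* = κ · V / ln(z/z₀)
u* = 0.41 × 3.5 / ln(15.0/0.233) = 0.41 × 3.5 / 4.1648
   = 1.4350 / 4.1648 = 0.3446 m/s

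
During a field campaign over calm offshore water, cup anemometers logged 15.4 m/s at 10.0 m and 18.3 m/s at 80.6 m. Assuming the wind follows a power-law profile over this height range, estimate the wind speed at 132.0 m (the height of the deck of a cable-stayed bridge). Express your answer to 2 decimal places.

19.06 m/s

First find α: α = ln(V₂/V₁)/ln(z₂/z₁) = ln(18.3/15.4)/ln(80.6/10.0) = 0.17253/2.08691 = 0.0827
Extrapolate from 80.6 m to 132.0 m: V₃ = 18.3 × (132.0/80.6)^0.0827 = 18.3 × 1.0416 = 19.0618 m/s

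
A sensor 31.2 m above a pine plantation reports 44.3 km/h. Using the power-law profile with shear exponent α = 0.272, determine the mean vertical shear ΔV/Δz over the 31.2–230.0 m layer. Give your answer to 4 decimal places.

0.1608 km/h/m

Power law: V₂ = V₁ · (z₂/z₁)^α = 44.3 × (7.3718)^0.272 = 76.2753 km/h
ΔV/Δz = (76.2753 − 44.3)/(230.0 − 31.2) = 31.9753/198.8000 = 0.16084 km/h/m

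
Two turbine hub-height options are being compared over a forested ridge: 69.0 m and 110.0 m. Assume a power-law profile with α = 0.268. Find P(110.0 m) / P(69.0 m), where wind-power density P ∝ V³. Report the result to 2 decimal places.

1.45

Speed ratio: V_B/V_A = (z_B/z_A)^α = (110.0/69.0)^0.268 = (1.5942)^0.268 = 1.13314
Power-density ratio: P_B/P_A = (V_B/V_A)³ = (1.13314)³ = 1.45494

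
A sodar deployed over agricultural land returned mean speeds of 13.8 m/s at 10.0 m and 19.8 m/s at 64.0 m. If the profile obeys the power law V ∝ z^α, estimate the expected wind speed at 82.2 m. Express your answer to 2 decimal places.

20.79 m/s

First find α: α = ln(V₂/V₁)/ln(z₂/z₁) = ln(19.8/13.8)/ln(64.0/10.0) = 0.36101/1.85630 = 0.1945
Extrapolate from 64.0 m to 82.2 m: V₃ = 19.8 × (82.2/64.0)^0.1945 = 19.8 × 1.0499 = 20.7876 m/s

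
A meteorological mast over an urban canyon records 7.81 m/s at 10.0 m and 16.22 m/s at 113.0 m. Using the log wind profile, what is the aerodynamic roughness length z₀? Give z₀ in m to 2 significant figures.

z₀ ≈ 1.1 m

Log law: V(z) ∝ ln(z/z₀). With r = V₁/V₂ = 7.81/16.22 = 0.48150,
r · ln(z₂/z₀) = ln(z₁/z₀) ⇒ ln z₀ = (ln z₁ − r·ln z₂)/(1 − r)
ln z₀ = (2.30259 − 0.48150×4.72739) / 0.51850 = 0.0508
z₀ = exp(0.0508) = 1.052 m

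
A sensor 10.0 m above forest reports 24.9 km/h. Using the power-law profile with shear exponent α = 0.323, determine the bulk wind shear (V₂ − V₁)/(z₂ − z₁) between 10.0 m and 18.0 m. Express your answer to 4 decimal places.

Power law: V₂ = V₁ · (z₂/z₁)^α = 24.9 × (1.8000)^0.323 = 30.1060 km/h
ΔV/Δz = (30.1060 − 24.9)/(18.0 − 10.0) = 5.2060/8.0000 = 0.65074 km/h/m

0.6507 km/h/m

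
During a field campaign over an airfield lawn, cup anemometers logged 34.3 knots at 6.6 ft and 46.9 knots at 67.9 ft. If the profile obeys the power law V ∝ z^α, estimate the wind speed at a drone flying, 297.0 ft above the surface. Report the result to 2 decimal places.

First find α: α = ln(V₂/V₁)/ln(z₂/z₁) = ln(46.9/34.3)/ln(67.9/6.6) = 0.31287/2.33097 = 0.1342
Extrapolate from 67.9 ft to 297.0 ft: V₃ = 46.9 × (297.0/67.9)^0.1342 = 46.9 × 1.2191 = 57.1736 knots

57.17 knots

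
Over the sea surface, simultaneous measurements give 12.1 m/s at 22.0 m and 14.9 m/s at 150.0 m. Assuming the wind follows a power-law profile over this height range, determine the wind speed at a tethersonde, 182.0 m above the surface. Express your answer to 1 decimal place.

15.2 m/s

First find α: α = ln(V₂/V₁)/ln(z₂/z₁) = ln(14.9/12.1)/ln(150.0/22.0) = 0.20816/1.91959 = 0.1084
Extrapolate from 150.0 m to 182.0 m: V₃ = 14.9 × (182.0/150.0)^0.1084 = 14.9 × 1.0212 = 15.2157 m/s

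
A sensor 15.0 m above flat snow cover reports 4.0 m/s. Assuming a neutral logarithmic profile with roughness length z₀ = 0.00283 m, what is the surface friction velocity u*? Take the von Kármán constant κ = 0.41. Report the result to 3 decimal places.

Log law: V(z) = (u*/κ) · ln(z/z₀) ⇒ u* = κ · V / ln(z/z₀)
u* = 0.41 × 4.0 / ln(15.0/0.00283) = 0.41 × 4.0 / 8.5755
   = 1.6400 / 8.5755 = 0.1912 m/s

u* ≈ 0.191 m/s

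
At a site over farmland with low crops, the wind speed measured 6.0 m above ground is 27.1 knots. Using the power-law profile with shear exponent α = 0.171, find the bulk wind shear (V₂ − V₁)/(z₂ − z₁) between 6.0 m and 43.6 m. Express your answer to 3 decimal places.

Power law: V₂ = V₁ · (z₂/z₁)^α = 27.1 × (7.2667)^0.171 = 38.0415 knots
ΔV/Δz = (38.0415 − 27.1)/(43.6 − 6.0) = 10.9415/37.6000 = 0.29100 knots/m

0.291 knots/m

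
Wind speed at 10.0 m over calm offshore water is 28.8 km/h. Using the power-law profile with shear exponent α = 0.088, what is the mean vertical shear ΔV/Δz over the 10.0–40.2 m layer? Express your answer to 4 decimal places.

0.1242 km/h/m

Power law: V₂ = V₁ · (z₂/z₁)^α = 28.8 × (4.0200)^0.088 = 32.5510 km/h
ΔV/Δz = (32.5510 − 28.8)/(40.2 − 10.0) = 3.7510/30.2000 = 0.12421 km/h/m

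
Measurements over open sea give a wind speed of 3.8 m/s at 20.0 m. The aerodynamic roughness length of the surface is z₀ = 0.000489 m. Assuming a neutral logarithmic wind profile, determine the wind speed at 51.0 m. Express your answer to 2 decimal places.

Log law: V(z) ∝ ln(z/z₀), so V₂/V₁ = ln(z₂/z₀) / ln(z₁/z₀).
ln(51.0/0.000489) = 11.5550, ln(20.0/0.000489) = 10.6189
V₂ = 3.8 × 11.5550/10.6189 = 3.8 × 1.0882 = 4.1350 m/s

4.13 m/s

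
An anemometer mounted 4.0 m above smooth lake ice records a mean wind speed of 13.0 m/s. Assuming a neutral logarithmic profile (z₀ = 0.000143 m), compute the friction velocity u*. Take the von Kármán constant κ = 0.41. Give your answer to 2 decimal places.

u* ≈ 0.52 m/s

Log law: V(z) = (u*/κ) · ln(z/z₀) ⇒ u* = κ · V / ln(z/z₀)
u* = 0.41 × 13.0 / ln(4.0/0.000143) = 0.41 × 13.0 / 10.2390
   = 5.3300 / 10.2390 = 0.5206 m/s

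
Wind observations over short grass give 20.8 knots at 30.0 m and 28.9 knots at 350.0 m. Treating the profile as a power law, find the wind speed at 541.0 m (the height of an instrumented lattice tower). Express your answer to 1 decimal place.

First find α: α = ln(V₂/V₁)/ln(z₂/z₁) = ln(28.9/20.8)/ln(350.0/30.0) = 0.32889/2.45674 = 0.1339
Extrapolate from 350.0 m to 541.0 m: V₃ = 28.9 × (541.0/350.0)^0.1339 = 28.9 × 1.0600 = 30.6349 knots

30.6 knots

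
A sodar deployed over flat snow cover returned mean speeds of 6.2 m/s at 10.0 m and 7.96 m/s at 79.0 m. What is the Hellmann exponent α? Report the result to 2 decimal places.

Power law: V₂/V₁ = (z₂/z₁)^α ⇒ α = ln(V₂/V₁) / ln(z₂/z₁)
α = ln(7.96/6.2) / ln(79.0/10.0) = ln(1.2839) / ln(7.9000)
  = 0.24988 / 2.06686 = 0.12090

α ≈ 0.12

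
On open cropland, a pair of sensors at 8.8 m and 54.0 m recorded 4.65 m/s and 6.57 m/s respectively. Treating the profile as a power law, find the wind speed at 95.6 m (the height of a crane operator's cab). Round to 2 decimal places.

First find α: α = ln(V₂/V₁)/ln(z₂/z₁) = ln(6.57/4.65)/ln(54.0/8.8) = 0.34565/1.81423 = 0.1905
Extrapolate from 54.0 m to 95.6 m: V₃ = 6.57 × (95.6/54.0)^0.1905 = 6.57 × 1.1150 = 7.3253 m/s

7.33 m/s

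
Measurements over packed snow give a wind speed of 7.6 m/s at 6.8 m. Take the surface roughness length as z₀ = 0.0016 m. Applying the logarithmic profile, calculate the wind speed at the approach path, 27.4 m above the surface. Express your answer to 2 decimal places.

Log law: V(z) ∝ ln(z/z₀), so V₂/V₁ = ln(z₂/z₀) / ln(z₁/z₀).
ln(27.4/0.0016) = 9.7483, ln(6.8/0.0016) = 8.3547
V₂ = 7.6 × 9.7483/8.3547 = 7.6 × 1.1668 = 8.8677 m/s

8.87 m/s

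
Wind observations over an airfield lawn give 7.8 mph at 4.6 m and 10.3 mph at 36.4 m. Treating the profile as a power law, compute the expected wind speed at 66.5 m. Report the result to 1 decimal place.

11.2 mph

First find α: α = ln(V₂/V₁)/ln(z₂/z₁) = ln(10.3/7.8)/ln(36.4/4.6) = 0.27802/2.06851 = 0.1344
Extrapolate from 36.4 m to 66.5 m: V₃ = 10.3 × (66.5/36.4)^0.1344 = 10.3 × 1.0844 = 11.1690 mph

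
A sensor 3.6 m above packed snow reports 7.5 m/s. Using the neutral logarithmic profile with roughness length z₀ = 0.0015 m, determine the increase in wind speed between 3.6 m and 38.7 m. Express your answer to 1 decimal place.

2.3 m/s

Log law: V₂ = V₁ · ln(z₂/z₀)/ln(z₁/z₀) = 7.5 × 10.1581/7.7832 = 9.7885 m/s
ΔV = 9.7885 − 7.5 = 2.2885 m/s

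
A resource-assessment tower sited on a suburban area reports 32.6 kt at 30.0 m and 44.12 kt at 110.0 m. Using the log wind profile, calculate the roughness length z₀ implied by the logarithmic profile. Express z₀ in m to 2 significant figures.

z₀ ≈ 0.76 m

Log law: V(z) ∝ ln(z/z₀). With r = V₁/V₂ = 32.6/44.12 = 0.73889,
r · ln(z₂/z₀) = ln(z₁/z₀) ⇒ ln z₀ = (ln z₁ − r·ln z₂)/(1 − r)
ln z₀ = (3.40120 − 0.73889×4.70048) / 0.26111 = -0.2756
z₀ = exp(-0.2756) = 0.7591 m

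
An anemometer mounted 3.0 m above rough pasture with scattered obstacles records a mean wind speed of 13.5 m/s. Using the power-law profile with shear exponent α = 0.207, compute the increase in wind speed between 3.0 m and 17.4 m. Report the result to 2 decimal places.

Power law: V₂ = V₁ · (z₂/z₁)^α = 13.5 × (5.8000)^0.207 = 19.4251 m/s
ΔV = 19.4251 − 13.5 = 5.9251 m/s

5.93 m/s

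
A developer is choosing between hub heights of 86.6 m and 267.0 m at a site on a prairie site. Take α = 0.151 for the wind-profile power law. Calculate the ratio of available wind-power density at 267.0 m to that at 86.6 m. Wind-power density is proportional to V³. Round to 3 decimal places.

Speed ratio: V_B/V_A = (z_B/z_A)^α = (267.0/86.6)^0.151 = (3.0831)^0.151 = 1.18533
Power-density ratio: P_B/P_A = (V_B/V_A)³ = (1.18533)³ = 1.66538

1.665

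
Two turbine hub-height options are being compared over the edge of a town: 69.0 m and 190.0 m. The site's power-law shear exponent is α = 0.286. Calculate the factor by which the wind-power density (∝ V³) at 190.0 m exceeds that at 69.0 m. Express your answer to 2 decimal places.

Speed ratio: V_B/V_A = (z_B/z_A)^α = (190.0/69.0)^0.286 = (2.7536)^0.286 = 1.33602
Power-density ratio: P_B/P_A = (V_B/V_A)³ = (1.33602)³ = 2.38472

2.38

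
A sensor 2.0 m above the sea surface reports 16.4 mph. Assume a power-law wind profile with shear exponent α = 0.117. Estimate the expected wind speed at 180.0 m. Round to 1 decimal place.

27.8 mph

Power-law profile: V₂ = V₁ · (z₂/z₁)^α
V₂ = 16.4 × (180.0/2.0)^0.117 = 16.4 × (90.0000)^0.117
    = 16.4 × 1.6930 = 27.7645 mph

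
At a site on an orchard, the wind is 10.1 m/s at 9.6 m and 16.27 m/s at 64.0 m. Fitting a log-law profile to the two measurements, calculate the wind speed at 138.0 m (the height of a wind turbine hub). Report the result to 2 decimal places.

18.77 m/s

Log law: V ∝ ln(z/z₀). From the pair, with r = V₁/V₂ = 0.62077,
ln z₀ = (ln z₁ − r·ln z₂)/(1 − r) = (2.2618 − 0.62077×4.1589)/0.37923 = -0.8437 → z₀ = 0.4301 m
V₃ = V₁ · ln(z₃/z₀)/ln(z₁/z₀) = 10.1 × 5.7710/3.1055 = 18.7690 m/s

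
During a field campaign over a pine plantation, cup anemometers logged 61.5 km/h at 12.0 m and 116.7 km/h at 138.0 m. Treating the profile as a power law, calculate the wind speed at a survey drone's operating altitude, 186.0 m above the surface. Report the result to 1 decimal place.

126.2 km/h

First find α: α = ln(V₂/V₁)/ln(z₂/z₁) = ln(116.7/61.5)/ln(138.0/12.0) = 0.64057/2.44235 = 0.2623
Extrapolate from 138.0 m to 186.0 m: V₃ = 116.7 × (186.0/138.0)^0.2623 = 116.7 × 1.0814 = 126.2033 km/h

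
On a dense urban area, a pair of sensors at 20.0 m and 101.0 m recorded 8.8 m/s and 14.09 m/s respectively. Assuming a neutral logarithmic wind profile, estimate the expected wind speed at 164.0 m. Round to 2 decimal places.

15.67 m/s

Log law: V ∝ ln(z/z₀). From the pair, with r = V₁/V₂ = 0.62456,
ln z₀ = (ln z₁ − r·ln z₂)/(1 − r) = (2.9957 − 0.62456×4.6151)/0.37544 = 0.3019 → z₀ = 1.352 m
V₃ = V₁ · ln(z₃/z₀)/ln(z₁/z₀) = 8.8 × 4.7980/2.6939 = 15.6735 m/s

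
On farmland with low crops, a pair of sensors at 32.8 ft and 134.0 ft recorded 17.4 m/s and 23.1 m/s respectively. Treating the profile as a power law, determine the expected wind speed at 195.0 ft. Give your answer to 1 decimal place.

First find α: α = ln(V₂/V₁)/ln(z₂/z₁) = ln(23.1/17.4)/ln(134.0/32.8) = 0.28336/1.40741 = 0.2013
Extrapolate from 134.0 ft to 195.0 ft: V₃ = 23.1 × (195.0/134.0)^0.2013 = 23.1 × 1.0785 = 24.9124 m/s

24.9 m/s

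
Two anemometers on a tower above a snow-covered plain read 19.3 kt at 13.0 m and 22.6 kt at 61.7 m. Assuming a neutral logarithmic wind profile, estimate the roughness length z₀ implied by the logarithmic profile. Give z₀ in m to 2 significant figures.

z₀ ≈ 0.0014 m

Log law: V(z) ∝ ln(z/z₀). With r = V₁/V₂ = 19.3/22.6 = 0.85398,
r · ln(z₂/z₀) = ln(z₁/z₀) ⇒ ln z₀ = (ln z₁ − r·ln z₂)/(1 − r)
ln z₀ = (2.56495 − 0.85398×4.12228) / 0.14602 = -6.5431
z₀ = exp(-6.5431) = 0.001440 m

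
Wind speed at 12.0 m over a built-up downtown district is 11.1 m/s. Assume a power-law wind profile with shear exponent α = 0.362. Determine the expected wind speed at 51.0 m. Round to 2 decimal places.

18.74 m/s

Power-law profile: V₂ = V₁ · (z₂/z₁)^α
V₂ = 11.1 × (51.0/12.0)^0.362 = 11.1 × (4.2500)^0.362
    = 11.1 × 1.6884 = 18.7413 m/s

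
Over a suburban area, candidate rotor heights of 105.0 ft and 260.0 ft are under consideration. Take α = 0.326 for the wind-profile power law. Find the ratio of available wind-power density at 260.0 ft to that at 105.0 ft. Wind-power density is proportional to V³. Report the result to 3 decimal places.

Speed ratio: V_B/V_A = (z_B/z_A)^α = (260.0/105.0)^0.326 = (2.4762)^0.326 = 1.34392
Power-density ratio: P_B/P_A = (V_B/V_A)³ = (1.34392)³ = 2.42729

2.427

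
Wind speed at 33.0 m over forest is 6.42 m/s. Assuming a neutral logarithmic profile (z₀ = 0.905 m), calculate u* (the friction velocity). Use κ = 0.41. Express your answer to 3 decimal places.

Log law: V(z) = (u*/κ) · ln(z/z₀) ⇒ u* = κ · V / ln(z/z₀)
u* = 0.41 × 6.42 / ln(33.0/0.905) = 0.41 × 6.42 / 3.5963
   = 2.6322 / 3.5963 = 0.7319 m/s

u* ≈ 0.732 m/s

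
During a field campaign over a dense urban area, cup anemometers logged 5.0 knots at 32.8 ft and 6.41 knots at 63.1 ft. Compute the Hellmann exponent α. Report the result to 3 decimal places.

Power law: V₂/V₁ = (z₂/z₁)^α ⇒ α = ln(V₂/V₁) / ln(z₂/z₁)
α = ln(6.41/5.0) / ln(63.1/32.8) = ln(1.2820) / ln(1.9238)
  = 0.24842 / 0.65429 = 0.37968

α ≈ 0.380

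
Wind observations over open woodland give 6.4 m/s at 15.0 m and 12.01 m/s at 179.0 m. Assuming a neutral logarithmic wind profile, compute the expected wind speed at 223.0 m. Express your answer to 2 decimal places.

12.51 m/s

Log law: V ∝ ln(z/z₀). From the pair, with r = V₁/V₂ = 0.53289,
ln z₀ = (ln z₁ − r·ln z₂)/(1 − r) = (2.7081 − 0.53289×5.1874)/0.46711 = -0.1204 → z₀ = 0.8865 m
V₃ = V₁ · ln(z₃/z₀)/ln(z₁/z₀) = 6.4 × 5.5276/2.8285 = 12.5073 m/s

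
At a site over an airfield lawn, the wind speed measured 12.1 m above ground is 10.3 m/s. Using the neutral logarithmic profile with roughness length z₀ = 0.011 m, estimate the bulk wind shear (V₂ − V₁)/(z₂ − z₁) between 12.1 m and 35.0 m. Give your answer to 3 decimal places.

Log law: V₂ = V₁ · ln(z₂/z₀)/ln(z₁/z₀) = 10.3 × 8.0652/7.0031 = 11.8622 m/s
ΔV/Δz = (11.8622 − 10.3)/(35.0 − 12.1) = 1.5622/22.9000 = 0.06822 m/s/m

0.068 m/s/m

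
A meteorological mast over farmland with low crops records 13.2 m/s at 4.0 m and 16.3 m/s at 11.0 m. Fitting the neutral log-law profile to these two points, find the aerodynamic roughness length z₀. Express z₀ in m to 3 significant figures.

z₀ ≈ 0.0539 m

Log law: V(z) ∝ ln(z/z₀). With r = V₁/V₂ = 13.2/16.3 = 0.80982,
r · ln(z₂/z₀) = ln(z₁/z₀) ⇒ ln z₀ = (ln z₁ − r·ln z₂)/(1 − r)
ln z₀ = (1.38629 − 0.80982×2.39790) / 0.19018 = -2.9212
z₀ = exp(-2.9212) = 0.05387 m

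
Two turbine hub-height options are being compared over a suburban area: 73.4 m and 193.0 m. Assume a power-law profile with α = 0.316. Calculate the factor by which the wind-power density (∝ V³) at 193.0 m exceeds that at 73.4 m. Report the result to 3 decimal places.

2.501

Speed ratio: V_B/V_A = (z_B/z_A)^α = (193.0/73.4)^0.316 = (2.6294)^0.316 = 1.35730
Power-density ratio: P_B/P_A = (V_B/V_A)³ = (1.35730)³ = 2.50051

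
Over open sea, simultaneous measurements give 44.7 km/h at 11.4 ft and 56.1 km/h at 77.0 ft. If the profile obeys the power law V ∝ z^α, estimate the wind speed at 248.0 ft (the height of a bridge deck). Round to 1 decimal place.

64.5 km/h

First find α: α = ln(V₂/V₁)/ln(z₂/z₁) = ln(56.1/44.7)/ln(77.0/11.4) = 0.22716/1.91019 = 0.1189
Extrapolate from 77.0 ft to 248.0 ft: V₃ = 56.1 × (248.0/77.0)^0.1189 = 56.1 × 1.1492 = 64.4719 km/h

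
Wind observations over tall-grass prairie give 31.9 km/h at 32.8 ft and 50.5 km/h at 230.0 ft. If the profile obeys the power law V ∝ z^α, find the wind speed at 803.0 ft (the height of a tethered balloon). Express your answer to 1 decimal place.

First find α: α = ln(V₂/V₁)/ln(z₂/z₁) = ln(50.5/31.9)/ln(230.0/32.8) = 0.45937/1.94765 = 0.2359
Extrapolate from 230.0 ft to 803.0 ft: V₃ = 50.5 × (803.0/230.0)^0.2359 = 50.5 × 1.3430 = 67.8202 km/h

67.8 km/h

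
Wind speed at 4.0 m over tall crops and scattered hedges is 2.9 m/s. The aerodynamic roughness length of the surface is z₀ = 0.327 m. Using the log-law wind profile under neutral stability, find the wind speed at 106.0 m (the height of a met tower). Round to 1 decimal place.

6.7 m/s

Log law: V(z) ∝ ln(z/z₀), so V₂/V₁ = ln(z₂/z₀) / ln(z₁/z₀).
ln(106.0/0.327) = 5.7812, ln(4.0/0.327) = 2.5041
V₂ = 2.9 × 5.7812/2.5041 = 2.9 × 2.3087 = 6.6953 m/s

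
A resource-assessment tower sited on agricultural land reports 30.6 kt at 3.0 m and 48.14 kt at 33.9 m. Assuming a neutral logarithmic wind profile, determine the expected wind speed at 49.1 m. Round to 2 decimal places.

50.82 kt

Log law: V ∝ ln(z/z₀). From the pair, with r = V₁/V₂ = 0.63565,
ln z₀ = (ln z₁ − r·ln z₂)/(1 − r) = (1.0986 − 0.63565×3.5234)/0.36435 = -3.1317 → z₀ = 0.04365 m
V₃ = V₁ · ln(z₃/z₀)/ln(z₁/z₀) = 30.6 × 7.0255/4.2303 = 50.8196 kt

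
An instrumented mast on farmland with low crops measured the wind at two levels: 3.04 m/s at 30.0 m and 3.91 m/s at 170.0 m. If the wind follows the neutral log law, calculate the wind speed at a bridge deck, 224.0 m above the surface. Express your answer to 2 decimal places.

4.05 m/s

Log law: V ∝ ln(z/z₀). From the pair, with r = V₁/V₂ = 0.77749,
ln z₀ = (ln z₁ − r·ln z₂)/(1 − r) = (3.4012 − 0.77749×5.1358)/0.22251 = -2.6599 → z₀ = 0.06995 m
V₃ = V₁ · ln(z₃/z₀)/ln(z₁/z₀) = 3.04 × 8.0716/6.0611 = 4.0484 m/s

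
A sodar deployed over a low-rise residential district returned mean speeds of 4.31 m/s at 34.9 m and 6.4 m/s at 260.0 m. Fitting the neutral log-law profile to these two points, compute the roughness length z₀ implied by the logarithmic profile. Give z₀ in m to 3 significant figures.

Log law: V(z) ∝ ln(z/z₀). With r = V₁/V₂ = 4.31/6.4 = 0.67344,
r · ln(z₂/z₀) = ln(z₁/z₀) ⇒ ln z₀ = (ln z₁ − r·ln z₂)/(1 − r)
ln z₀ = (3.55249 − 0.67344×5.56068) / 0.32656 = -0.5888
z₀ = exp(-0.5888) = 0.5550 m

z₀ ≈ 0.555 m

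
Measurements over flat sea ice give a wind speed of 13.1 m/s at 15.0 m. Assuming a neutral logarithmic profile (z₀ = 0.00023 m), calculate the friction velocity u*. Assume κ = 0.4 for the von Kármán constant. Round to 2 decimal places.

Log law: V(z) = (u*/κ) · ln(z/z₀) ⇒ u* = κ · V / ln(z/z₀)
u* = 0.4 × 13.1 / ln(15.0/0.00023) = 0.4 × 13.1 / 11.0855
   = 5.2400 / 11.0855 = 0.4727 m/s

u* ≈ 0.47 m/s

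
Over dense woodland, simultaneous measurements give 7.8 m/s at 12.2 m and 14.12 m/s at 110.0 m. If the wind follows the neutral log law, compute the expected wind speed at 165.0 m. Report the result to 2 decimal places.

15.29 m/s

Log law: V ∝ ln(z/z₀). From the pair, with r = V₁/V₂ = 0.55241,
ln z₀ = (ln z₁ − r·ln z₂)/(1 − r) = (2.5014 − 0.55241×4.7005)/0.44759 = -0.2126 → z₀ = 0.8085 m
V₃ = V₁ · ln(z₃/z₀)/ln(z₁/z₀) = 7.8 × 5.3185/2.7140 = 15.2853 m/s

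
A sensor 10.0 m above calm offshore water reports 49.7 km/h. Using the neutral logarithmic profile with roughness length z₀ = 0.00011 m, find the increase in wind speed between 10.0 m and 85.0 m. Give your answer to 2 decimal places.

Log law: V₂ = V₁ · ln(z₂/z₀)/ln(z₁/z₀) = 49.7 × 13.5577/11.4176 = 59.0155 km/h
ΔV = 59.0155 − 49.7 = 9.3155 km/h

9.32 km/h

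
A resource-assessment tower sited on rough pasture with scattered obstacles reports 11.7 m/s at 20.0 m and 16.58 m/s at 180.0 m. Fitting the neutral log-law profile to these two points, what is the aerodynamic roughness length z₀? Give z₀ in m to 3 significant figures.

Log law: V(z) ∝ ln(z/z₀). With r = V₁/V₂ = 11.7/16.58 = 0.70567,
r · ln(z₂/z₀) = ln(z₁/z₀) ⇒ ln z₀ = (ln z₁ − r·ln z₂)/(1 − r)
ln z₀ = (2.99573 − 0.70567×5.19296) / 0.29433 = -2.2722
z₀ = exp(-2.2722) = 0.1031 m

z₀ ≈ 0.103 m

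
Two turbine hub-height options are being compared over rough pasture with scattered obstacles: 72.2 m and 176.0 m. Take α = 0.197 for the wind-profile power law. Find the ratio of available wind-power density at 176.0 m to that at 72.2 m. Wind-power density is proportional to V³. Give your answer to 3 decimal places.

Speed ratio: V_B/V_A = (z_B/z_A)^α = (176.0/72.2)^0.197 = (2.4377)^0.197 = 1.19188
Power-density ratio: P_B/P_A = (V_B/V_A)³ = (1.19188)³ = 1.69318

1.693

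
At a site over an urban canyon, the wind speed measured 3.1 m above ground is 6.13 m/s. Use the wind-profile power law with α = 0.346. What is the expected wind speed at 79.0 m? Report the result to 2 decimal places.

18.79 m/s

Power-law profile: V₂ = V₁ · (z₂/z₁)^α
V₂ = 6.13 × (79.0/3.1)^0.346 = 6.13 × (25.4839)^0.346
    = 6.13 × 3.0660 = 18.7944 m/s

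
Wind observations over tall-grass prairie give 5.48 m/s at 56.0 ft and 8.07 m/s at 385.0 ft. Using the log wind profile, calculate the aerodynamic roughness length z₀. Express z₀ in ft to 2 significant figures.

Log law: V(z) ∝ ln(z/z₀). With r = V₁/V₂ = 5.48/8.07 = 0.67906,
r · ln(z₂/z₀) = ln(z₁/z₀) ⇒ ln z₀ = (ln z₁ − r·ln z₂)/(1 − r)
ln z₀ = (4.02535 − 0.67906×5.95324) / 0.32094 = -0.0537
z₀ = exp(-0.0537) = 0.9477 ft

z₀ ≈ 0.95 ft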